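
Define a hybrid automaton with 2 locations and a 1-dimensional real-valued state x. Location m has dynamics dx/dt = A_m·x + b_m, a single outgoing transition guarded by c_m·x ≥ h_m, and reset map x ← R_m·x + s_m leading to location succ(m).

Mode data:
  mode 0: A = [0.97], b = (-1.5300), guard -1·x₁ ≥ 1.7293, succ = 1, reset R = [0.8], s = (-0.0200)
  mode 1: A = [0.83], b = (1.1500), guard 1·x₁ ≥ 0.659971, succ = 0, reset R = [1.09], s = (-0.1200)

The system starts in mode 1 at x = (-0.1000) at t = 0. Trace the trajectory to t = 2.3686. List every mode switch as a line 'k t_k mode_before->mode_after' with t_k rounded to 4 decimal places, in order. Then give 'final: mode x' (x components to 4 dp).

1 0.5596 1->0
2 1.8155 0->1
final: 1 -1.4139

Mode 1: guard c·x = 0.6600 hit at Δt = 0.5596 (t = 0.5596), x⁻ = (0.6600) → reset → x⁺ = (0.5994), jump to mode 0
Mode 0: guard c·x = 1.7293 hit at Δt = 1.2559 (t = 1.8155), x⁻ = (-1.7293) → reset → x⁺ = (-1.4034), jump to mode 1
Mode 1: flow for 0.5531 to horizon, guard not reached → x = (-1.4139)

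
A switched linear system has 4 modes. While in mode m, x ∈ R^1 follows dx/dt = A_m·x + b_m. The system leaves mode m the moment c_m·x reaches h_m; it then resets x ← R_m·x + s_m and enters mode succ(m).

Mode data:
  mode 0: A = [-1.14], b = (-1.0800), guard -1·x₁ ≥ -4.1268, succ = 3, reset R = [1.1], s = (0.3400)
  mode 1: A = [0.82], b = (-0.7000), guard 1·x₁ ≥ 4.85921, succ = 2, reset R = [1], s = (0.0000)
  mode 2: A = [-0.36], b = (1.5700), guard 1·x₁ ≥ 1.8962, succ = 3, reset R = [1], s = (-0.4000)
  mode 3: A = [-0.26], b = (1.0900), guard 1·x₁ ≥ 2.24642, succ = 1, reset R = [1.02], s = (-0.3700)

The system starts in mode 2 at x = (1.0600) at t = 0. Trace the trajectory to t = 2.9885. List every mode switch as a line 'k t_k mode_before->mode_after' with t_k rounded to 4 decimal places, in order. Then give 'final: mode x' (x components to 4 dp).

1 0.8114 2->3
2 2.0656 3->1
final: 1 3.1293

Mode 2: guard c·x = 1.8962 hit at Δt = 0.8114 (t = 0.8114), x⁻ = (1.8962) → reset → x⁺ = (1.4962), jump to mode 3
Mode 3: guard c·x = 2.2464 hit at Δt = 1.2542 (t = 2.0656), x⁻ = (2.2464) → reset → x⁺ = (1.9213), jump to mode 1
Mode 1: flow for 0.9229 to horizon, guard not reached → x = (3.1293)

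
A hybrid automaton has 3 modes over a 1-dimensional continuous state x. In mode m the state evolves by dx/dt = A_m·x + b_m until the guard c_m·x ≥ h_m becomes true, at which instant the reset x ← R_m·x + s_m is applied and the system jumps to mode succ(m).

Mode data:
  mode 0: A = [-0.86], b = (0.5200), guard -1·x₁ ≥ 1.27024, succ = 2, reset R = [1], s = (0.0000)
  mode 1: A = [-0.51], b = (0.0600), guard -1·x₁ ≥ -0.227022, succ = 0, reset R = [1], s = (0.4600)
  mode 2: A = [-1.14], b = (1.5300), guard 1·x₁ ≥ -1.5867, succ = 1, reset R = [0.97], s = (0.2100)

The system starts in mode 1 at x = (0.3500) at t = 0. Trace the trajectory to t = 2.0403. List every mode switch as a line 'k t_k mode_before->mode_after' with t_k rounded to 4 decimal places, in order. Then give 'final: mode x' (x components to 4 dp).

1 1.4774 1->0
final: 0 0.6554

Mode 1: guard c·x = -0.2270 hit at Δt = 1.4774 (t = 1.4774), x⁻ = (0.2270) → reset → x⁺ = (0.6870), jump to mode 0
Mode 0: flow for 0.5629 to horizon, guard not reached → x = (0.6554)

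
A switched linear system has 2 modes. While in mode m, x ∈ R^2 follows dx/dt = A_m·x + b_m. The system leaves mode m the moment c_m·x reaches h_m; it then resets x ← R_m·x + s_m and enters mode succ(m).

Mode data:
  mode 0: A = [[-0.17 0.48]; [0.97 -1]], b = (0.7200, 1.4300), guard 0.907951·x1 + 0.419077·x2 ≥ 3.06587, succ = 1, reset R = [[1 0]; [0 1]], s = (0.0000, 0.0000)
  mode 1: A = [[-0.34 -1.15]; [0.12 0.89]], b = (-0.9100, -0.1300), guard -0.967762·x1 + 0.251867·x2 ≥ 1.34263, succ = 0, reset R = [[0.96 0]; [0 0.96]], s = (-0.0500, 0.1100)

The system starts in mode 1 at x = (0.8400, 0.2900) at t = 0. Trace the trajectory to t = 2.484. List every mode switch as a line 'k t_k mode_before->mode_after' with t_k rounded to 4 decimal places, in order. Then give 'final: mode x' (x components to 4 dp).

Mode 1: guard c·x = 1.3426 hit at Δt = 1.4812 (t = 1.4812), x⁻ = (-1.2089, 0.6855) → reset → x⁺ = (-1.2106, 0.7681), jump to mode 0
Mode 0: flow for 1.0028 to horizon, guard not reached → x = (-0.0307, 0.8722)

1 1.4812 1->0
final: 0 -0.0307 0.8722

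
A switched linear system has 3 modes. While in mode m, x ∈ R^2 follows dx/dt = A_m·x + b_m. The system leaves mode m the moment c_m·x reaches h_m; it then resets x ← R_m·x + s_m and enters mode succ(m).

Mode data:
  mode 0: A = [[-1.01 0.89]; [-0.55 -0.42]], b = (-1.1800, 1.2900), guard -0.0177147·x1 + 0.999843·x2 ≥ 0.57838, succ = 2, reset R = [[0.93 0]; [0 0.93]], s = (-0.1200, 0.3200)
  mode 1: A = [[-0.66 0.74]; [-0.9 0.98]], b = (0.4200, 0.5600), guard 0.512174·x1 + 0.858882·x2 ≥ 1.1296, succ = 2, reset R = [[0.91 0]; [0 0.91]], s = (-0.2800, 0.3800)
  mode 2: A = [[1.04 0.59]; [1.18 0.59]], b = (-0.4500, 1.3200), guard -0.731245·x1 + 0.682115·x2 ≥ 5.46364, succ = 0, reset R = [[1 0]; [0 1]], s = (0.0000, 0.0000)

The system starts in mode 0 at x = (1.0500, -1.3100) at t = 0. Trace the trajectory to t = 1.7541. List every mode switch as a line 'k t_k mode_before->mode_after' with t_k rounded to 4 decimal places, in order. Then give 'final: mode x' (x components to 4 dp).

Mode 0: guard c·x = 0.5784 hit at Δt = 1.2301 (t = 1.2301), x⁻ = (-0.6440, 0.5671) → reset → x⁺ = (-0.7189, 0.8474), jump to mode 2
Mode 2: flow for 0.5240 to horizon, guard not reached → x = (-1.1147, 1.3122)

1 1.2301 0->2
final: 2 -1.1147 1.3122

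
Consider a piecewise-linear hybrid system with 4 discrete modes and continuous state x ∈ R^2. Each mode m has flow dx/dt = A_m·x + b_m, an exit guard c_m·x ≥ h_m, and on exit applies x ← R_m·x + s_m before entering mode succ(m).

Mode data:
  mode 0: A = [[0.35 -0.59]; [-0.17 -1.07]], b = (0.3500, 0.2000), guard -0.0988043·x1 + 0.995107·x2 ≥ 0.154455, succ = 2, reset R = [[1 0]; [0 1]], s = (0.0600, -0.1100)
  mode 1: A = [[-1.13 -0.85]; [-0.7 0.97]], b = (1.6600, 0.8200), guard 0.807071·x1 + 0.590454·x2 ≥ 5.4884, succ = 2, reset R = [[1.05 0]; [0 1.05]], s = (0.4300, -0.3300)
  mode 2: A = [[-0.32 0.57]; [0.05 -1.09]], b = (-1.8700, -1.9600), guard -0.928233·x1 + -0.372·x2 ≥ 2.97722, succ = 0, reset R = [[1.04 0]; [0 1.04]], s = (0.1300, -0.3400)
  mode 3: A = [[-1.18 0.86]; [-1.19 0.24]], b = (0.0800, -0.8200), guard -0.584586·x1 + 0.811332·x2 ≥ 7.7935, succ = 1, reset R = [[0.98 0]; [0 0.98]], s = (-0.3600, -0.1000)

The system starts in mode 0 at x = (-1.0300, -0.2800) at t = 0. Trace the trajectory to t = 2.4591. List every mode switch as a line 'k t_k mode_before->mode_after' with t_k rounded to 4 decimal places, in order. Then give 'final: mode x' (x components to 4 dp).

1 0.7226 0->2
2 1.7392 2->0
final: 0 -2.6624 -0.4503

Mode 0: guard c·x = 0.1545 hit at Δt = 0.7226 (t = 0.7226), x⁻ = (-0.9917, 0.0568) → reset → x⁺ = (-0.9317, -0.0532), jump to mode 2
Mode 2: guard c·x = 2.9772 hit at Δt = 1.0166 (t = 1.7392), x⁻ = (-2.6935, -1.2823) → reset → x⁺ = (-2.6712, -1.6736), jump to mode 0
Mode 0: flow for 0.7199 to horizon, guard not reached → x = (-2.6624, -0.4503)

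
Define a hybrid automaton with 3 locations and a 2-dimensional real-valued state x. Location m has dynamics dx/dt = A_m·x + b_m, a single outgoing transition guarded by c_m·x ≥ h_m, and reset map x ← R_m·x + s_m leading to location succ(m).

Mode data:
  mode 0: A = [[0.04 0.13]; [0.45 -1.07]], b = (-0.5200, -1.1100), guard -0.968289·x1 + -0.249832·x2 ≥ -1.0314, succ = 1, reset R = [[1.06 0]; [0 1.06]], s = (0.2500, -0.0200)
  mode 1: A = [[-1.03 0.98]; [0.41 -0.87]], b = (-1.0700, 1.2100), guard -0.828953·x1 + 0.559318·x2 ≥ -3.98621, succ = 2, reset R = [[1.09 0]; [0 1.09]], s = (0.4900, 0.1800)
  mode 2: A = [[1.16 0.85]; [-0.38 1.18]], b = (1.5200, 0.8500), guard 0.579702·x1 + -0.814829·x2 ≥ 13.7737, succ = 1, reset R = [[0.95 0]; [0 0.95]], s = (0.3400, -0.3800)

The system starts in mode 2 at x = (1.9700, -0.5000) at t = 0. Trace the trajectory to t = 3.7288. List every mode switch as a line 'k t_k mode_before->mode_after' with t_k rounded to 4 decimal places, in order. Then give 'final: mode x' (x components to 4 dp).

Mode 2: guard c·x = 13.7737 hit at Δt = 1.5845 (t = 1.5845), x⁻ = (12.6381, -7.9126) → reset → x⁺ = (12.3462, -7.8969), jump to mode 1
Mode 1: guard c·x = -3.9862 hit at Δt = 0.7099 (t = 2.2944), x⁻ = (3.3243, -2.2000) → reset → x⁺ = (4.1135, -2.2180), jump to mode 2
Mode 2: guard c·x = 13.7737 hit at Δt = 1.0413 (t = 3.3357), x⁻ = (8.8809, -10.5856) → reset → x⁺ = (8.7769, -10.4363), jump to mode 1
Mode 1: flow for 0.3931 to horizon, guard not reached → x = (2.9675, -6.2761)

1 1.5845 2->1
2 2.2944 1->2
3 3.3357 2->1
final: 1 2.9675 -6.2761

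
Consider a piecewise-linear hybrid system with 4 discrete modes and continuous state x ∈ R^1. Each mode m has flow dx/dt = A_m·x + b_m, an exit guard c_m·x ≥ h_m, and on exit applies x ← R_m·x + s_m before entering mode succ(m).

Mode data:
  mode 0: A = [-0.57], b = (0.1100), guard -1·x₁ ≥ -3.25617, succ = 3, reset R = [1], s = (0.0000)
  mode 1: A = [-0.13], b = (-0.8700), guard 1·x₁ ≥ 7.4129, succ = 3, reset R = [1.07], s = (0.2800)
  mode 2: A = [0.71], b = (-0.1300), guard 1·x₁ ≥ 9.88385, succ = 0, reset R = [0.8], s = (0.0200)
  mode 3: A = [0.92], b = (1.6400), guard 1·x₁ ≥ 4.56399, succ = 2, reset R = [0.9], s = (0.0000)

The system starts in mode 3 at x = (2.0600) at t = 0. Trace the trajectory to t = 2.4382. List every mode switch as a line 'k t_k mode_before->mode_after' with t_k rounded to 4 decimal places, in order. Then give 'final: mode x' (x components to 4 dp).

1 0.5454 3->2
2 1.8200 2->0
final: 0 5.6302

Mode 3: guard c·x = 4.5640 hit at Δt = 0.5454 (t = 0.5454), x⁻ = (4.5640) → reset → x⁺ = (4.1076), jump to mode 2
Mode 2: guard c·x = 9.8839 hit at Δt = 1.2746 (t = 1.8200), x⁻ = (9.8839) → reset → x⁺ = (7.9271), jump to mode 0
Mode 0: flow for 0.6182 to horizon, guard not reached → x = (5.6302)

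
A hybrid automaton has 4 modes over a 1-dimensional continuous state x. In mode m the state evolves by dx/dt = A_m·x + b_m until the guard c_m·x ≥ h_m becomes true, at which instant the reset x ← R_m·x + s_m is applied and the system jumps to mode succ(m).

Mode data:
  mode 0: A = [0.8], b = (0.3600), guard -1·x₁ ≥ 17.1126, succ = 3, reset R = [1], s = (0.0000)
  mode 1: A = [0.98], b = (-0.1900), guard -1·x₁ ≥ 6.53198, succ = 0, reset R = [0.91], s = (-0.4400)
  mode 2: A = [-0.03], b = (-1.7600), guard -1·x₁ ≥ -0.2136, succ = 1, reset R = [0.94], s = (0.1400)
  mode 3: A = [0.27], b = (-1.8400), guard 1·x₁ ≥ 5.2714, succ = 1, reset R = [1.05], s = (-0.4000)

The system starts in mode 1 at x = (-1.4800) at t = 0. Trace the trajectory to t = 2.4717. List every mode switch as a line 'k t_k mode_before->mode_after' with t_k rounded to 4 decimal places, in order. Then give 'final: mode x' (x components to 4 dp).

1 1.4192 1->0
final: 0 -14.2231

Mode 1: guard c·x = 6.5320 hit at Δt = 1.4192 (t = 1.4192), x⁻ = (-6.5320) → reset → x⁺ = (-6.3841), jump to mode 0
Mode 0: flow for 1.0525 to horizon, guard not reached → x = (-14.2231)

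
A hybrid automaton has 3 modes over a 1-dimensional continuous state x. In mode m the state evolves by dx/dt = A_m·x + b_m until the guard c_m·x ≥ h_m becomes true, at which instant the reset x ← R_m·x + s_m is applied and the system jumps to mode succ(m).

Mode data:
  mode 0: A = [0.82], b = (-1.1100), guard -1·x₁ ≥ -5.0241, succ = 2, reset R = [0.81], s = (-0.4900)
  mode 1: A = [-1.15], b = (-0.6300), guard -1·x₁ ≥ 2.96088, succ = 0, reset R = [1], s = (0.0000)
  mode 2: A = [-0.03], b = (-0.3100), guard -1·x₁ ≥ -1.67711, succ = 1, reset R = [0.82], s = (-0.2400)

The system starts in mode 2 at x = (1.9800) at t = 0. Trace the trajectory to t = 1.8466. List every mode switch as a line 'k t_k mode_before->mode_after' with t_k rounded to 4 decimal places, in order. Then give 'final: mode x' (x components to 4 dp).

1 0.8302 2->1
final: 1 -0.0249

Mode 2: guard c·x = -1.6771 hit at Δt = 0.8302 (t = 0.8302), x⁻ = (1.6771) → reset → x⁺ = (1.1352), jump to mode 1
Mode 1: flow for 1.0164 to horizon, guard not reached → x = (-0.0249)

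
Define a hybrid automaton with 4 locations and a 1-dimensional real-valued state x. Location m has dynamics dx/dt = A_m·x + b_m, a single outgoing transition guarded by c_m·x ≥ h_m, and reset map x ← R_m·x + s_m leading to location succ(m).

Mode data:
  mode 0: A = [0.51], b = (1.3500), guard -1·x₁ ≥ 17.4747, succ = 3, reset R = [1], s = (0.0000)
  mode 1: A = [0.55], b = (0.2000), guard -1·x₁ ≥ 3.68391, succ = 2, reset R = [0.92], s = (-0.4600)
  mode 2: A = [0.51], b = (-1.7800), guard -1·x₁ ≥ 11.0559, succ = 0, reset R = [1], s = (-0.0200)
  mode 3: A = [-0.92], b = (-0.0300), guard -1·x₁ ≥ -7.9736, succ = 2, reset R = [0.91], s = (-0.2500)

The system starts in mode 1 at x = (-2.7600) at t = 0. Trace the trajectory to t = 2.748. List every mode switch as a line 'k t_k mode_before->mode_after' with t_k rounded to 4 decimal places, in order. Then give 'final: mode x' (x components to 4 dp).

1 0.5929 1->2
2 1.9342 2->0
final: 0 -15.4119

Mode 1: guard c·x = 3.6839 hit at Δt = 0.5929 (t = 0.5929), x⁻ = (-3.6839) → reset → x⁺ = (-3.8492), jump to mode 2
Mode 2: guard c·x = 11.0559 hit at Δt = 1.3413 (t = 1.9342), x⁻ = (-11.0559) → reset → x⁺ = (-11.0759), jump to mode 0
Mode 0: flow for 0.8138 to horizon, guard not reached → x = (-15.4119)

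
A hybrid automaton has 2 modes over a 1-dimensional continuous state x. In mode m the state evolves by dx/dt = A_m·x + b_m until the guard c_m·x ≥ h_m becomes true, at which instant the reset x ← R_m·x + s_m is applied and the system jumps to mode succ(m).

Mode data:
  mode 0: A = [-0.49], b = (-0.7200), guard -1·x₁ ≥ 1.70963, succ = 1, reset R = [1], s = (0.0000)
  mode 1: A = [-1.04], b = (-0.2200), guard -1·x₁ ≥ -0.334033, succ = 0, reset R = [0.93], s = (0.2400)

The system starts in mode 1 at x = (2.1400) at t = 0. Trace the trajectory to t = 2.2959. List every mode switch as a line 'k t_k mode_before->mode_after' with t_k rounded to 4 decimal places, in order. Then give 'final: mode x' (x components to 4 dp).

1 1.4048 1->0
final: 0 -0.1640

Mode 1: guard c·x = -0.3340 hit at Δt = 1.4048 (t = 1.4048), x⁻ = (0.3340) → reset → x⁺ = (0.5507), jump to mode 0
Mode 0: flow for 0.8911 to horizon, guard not reached → x = (-0.1640)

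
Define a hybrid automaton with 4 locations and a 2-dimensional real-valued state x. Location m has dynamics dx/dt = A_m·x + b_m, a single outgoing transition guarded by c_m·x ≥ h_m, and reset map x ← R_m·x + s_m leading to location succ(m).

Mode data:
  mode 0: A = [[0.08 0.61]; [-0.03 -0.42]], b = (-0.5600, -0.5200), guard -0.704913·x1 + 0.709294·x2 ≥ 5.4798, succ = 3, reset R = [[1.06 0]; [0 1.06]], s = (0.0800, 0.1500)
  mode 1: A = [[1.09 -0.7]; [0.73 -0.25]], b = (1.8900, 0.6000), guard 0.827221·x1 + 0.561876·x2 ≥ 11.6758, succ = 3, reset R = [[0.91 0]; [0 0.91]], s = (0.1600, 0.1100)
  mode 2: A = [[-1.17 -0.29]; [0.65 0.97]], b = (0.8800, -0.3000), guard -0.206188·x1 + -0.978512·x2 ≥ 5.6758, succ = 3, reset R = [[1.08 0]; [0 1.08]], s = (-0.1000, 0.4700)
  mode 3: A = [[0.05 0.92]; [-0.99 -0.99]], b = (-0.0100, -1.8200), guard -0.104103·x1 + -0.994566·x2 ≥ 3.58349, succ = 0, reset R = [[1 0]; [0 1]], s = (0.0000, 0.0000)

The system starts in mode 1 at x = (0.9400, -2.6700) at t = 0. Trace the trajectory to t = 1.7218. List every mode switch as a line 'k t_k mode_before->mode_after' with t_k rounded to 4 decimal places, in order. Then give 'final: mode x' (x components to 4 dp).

Mode 1: guard c·x = 11.6758 hit at Δt = 1.3341 (t = 1.3341), x⁻ = (11.6896, 3.5700) → reset → x⁺ = (10.7976, 3.3587), jump to mode 3
Mode 3: flow for 0.3877 to horizon, guard not reached → x = (11.2225, -1.8606)

1 1.3341 1->3
final: 3 11.2225 -1.8606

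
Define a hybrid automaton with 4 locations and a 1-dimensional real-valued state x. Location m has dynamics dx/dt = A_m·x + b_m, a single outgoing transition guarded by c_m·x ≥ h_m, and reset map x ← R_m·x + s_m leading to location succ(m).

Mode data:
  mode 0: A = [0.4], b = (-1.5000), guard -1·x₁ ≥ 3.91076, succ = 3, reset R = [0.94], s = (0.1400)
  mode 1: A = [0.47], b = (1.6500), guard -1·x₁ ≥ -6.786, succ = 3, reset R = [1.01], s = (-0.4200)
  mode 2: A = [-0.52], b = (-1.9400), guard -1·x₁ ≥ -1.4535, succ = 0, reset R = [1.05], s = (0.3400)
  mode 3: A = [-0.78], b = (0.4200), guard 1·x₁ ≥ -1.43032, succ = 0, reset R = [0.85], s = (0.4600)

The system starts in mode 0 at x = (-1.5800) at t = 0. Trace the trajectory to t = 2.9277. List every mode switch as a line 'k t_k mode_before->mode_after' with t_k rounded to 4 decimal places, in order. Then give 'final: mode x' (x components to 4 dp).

1 0.9069 0->3
2 1.8394 3->0
final: 0 -3.2135

Mode 0: guard c·x = 3.9108 hit at Δt = 0.9069 (t = 0.9069), x⁻ = (-3.9108) → reset → x⁺ = (-3.5361), jump to mode 3
Mode 3: guard c·x = -1.4303 hit at Δt = 0.9325 (t = 1.8394), x⁻ = (-1.4303) → reset → x⁺ = (-0.7558), jump to mode 0
Mode 0: flow for 1.0883 to horizon, guard not reached → x = (-3.2135)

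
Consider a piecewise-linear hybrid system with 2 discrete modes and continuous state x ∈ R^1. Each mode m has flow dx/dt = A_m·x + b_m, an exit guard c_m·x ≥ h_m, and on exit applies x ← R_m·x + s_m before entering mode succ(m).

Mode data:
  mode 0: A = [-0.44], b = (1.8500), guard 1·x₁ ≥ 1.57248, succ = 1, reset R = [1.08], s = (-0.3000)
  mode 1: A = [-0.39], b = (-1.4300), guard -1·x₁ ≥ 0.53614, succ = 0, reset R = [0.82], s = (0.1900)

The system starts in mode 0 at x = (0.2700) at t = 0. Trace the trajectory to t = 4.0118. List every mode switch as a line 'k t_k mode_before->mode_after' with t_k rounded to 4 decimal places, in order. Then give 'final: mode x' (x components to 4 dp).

1 0.9137 0->1
2 2.1474 1->0
3 3.3430 0->1
final: 1 0.2354

Mode 0: guard c·x = 1.5725 hit at Δt = 0.9137 (t = 0.9137), x⁻ = (1.5725) → reset → x⁺ = (1.3983), jump to mode 1
Mode 1: guard c·x = 0.5361 hit at Δt = 1.2337 (t = 2.1474), x⁻ = (-0.5361) → reset → x⁺ = (-0.2496), jump to mode 0
Mode 0: guard c·x = 1.5725 hit at Δt = 1.1956 (t = 3.3430), x⁻ = (1.5725) → reset → x⁺ = (1.3983), jump to mode 1
Mode 1: flow for 0.6688 to horizon, guard not reached → x = (0.2354)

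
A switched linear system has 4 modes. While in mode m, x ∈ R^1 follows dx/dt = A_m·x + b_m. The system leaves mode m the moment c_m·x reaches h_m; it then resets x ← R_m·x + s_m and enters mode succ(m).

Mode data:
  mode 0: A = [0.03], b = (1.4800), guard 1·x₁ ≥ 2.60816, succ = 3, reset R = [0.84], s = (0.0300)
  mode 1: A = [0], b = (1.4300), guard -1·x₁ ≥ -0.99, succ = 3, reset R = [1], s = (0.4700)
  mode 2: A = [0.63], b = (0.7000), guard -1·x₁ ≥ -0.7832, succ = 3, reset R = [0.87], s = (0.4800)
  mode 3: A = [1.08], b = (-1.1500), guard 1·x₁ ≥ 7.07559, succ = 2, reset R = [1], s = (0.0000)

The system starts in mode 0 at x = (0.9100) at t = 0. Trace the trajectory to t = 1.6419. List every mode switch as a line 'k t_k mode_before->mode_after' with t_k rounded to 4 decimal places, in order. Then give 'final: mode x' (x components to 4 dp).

1 1.1080 0->3
final: 3 3.1226

Mode 0: guard c·x = 2.6082 hit at Δt = 1.1080 (t = 1.1080), x⁻ = (2.6082) → reset → x⁺ = (2.2209), jump to mode 3
Mode 3: flow for 0.5339 to horizon, guard not reached → x = (3.1226)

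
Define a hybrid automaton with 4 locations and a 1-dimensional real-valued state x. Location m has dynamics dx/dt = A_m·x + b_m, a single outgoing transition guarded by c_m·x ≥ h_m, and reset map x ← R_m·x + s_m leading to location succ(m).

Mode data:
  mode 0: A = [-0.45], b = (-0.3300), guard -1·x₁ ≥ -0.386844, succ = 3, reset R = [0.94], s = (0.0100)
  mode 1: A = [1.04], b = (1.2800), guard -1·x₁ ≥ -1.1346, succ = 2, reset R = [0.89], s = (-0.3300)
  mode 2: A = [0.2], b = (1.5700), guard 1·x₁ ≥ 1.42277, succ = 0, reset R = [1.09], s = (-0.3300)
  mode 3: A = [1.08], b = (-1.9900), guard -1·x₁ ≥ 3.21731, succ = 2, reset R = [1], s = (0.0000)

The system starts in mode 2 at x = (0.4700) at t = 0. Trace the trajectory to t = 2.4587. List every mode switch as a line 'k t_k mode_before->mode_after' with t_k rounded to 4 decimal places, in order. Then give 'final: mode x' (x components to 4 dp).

1 0.5421 2->0
2 1.7787 0->3
final: 3 -1.2191

Mode 2: guard c·x = 1.4228 hit at Δt = 0.5421 (t = 0.5421), x⁻ = (1.4228) → reset → x⁺ = (1.2208), jump to mode 0
Mode 0: guard c·x = -0.3868 hit at Δt = 1.2366 (t = 1.7787), x⁻ = (0.3868) → reset → x⁺ = (0.3736), jump to mode 3
Mode 3: flow for 0.6800 to horizon, guard not reached → x = (-1.2191)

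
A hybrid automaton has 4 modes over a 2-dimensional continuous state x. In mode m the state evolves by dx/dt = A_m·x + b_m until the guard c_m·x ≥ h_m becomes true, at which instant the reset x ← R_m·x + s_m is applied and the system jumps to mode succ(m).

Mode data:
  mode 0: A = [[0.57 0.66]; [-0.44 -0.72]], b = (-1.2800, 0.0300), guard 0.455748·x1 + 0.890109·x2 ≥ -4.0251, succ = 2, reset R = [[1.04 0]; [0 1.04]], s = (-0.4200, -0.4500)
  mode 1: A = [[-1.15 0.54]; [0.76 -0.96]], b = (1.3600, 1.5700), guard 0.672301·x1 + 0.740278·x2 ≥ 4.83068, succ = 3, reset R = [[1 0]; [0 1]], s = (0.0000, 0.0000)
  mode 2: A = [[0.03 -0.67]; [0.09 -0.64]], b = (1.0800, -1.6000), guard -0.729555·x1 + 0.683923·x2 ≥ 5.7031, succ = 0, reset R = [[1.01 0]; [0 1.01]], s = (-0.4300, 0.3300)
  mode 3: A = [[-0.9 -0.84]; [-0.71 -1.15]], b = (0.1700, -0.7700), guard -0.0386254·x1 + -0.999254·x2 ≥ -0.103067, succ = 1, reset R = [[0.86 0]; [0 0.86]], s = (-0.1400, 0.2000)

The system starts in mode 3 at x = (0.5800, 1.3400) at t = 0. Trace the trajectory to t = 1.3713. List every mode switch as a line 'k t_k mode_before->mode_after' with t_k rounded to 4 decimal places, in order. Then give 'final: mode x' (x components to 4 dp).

Mode 3: guard c·x = -0.1031 hit at Δt = 0.7438 (t = 0.7438), x⁻ = (0.1398, 0.0977) → reset → x⁺ = (-0.0197, 0.2841), jump to mode 1
Mode 1: flow for 0.6275 to horizon, guard not reached → x = (0.7726, 1.0537)

1 0.7438 3->1
final: 1 0.7726 1.0537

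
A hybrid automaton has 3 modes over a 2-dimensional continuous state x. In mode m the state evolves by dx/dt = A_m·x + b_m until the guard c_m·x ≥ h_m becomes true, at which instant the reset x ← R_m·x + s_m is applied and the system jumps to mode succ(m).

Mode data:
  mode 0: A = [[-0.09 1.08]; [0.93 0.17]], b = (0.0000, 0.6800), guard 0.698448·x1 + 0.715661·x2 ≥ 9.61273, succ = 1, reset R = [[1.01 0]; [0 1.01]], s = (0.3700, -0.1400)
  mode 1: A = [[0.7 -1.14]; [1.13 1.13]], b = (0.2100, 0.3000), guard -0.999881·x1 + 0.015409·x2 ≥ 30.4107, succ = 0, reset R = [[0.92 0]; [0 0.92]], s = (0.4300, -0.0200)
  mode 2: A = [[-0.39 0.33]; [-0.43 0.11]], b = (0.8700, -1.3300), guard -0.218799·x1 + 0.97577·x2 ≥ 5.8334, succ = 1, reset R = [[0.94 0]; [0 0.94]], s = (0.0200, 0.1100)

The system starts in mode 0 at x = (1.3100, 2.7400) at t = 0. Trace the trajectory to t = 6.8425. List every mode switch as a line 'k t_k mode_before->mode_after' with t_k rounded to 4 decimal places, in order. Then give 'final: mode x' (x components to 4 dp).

1 1.0260 0->1
2 2.3918 1->0
3 3.1921 0->1
4 3.8217 1->0
5 6.3945 0->1
final: 1 -1.2925 17.1324

Mode 0: guard c·x = 9.6127 hit at Δt = 1.0260 (t = 1.0260), x⁻ = (6.1460, 7.4338) → reset → x⁺ = (6.5775, 7.3681), jump to mode 1
Mode 1: guard c·x = 30.4107 hit at Δt = 1.3658 (t = 2.3918), x⁻ = (-29.9453, 30.4360) → reset → x⁺ = (-27.1197, 27.9811), jump to mode 0
Mode 0: guard c·x = 9.6127 hit at Δt = 0.8003 (t = 3.1921), x⁻ = (-6.3907, 19.6690) → reset → x⁺ = (-6.0847, 19.7257), jump to mode 1
Mode 1: guard c·x = 30.4107 hit at Δt = 0.6296 (t = 3.8217), x⁻ = (-30.0382, 24.4053) → reset → x⁺ = (-27.2052, 22.4329), jump to mode 0
Mode 0: guard c·x = 9.6127 hit at Δt = 2.5728 (t = 6.3945), x⁻ = (4.2209, 9.3126) → reset → x⁺ = (4.6331, 9.2657), jump to mode 1
Mode 1: flow for 0.4480 to horizon, guard not reached → x = (-1.2925, 17.1324)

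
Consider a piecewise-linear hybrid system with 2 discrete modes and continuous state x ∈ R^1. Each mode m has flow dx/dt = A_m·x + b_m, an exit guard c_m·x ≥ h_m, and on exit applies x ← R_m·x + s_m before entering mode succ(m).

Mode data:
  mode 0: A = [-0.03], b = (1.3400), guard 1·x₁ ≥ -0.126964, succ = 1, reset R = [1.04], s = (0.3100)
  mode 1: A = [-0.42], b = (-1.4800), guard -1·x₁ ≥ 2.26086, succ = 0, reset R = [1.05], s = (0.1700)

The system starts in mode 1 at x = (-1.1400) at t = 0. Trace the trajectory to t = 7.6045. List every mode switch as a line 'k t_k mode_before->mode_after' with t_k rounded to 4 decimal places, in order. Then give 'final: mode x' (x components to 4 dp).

1 1.5125 1->0
2 3.0233 0->1
3 5.5837 1->0
4 7.0945 0->1
final: 1 -0.5358

Mode 1: guard c·x = 2.2609 hit at Δt = 1.5125 (t = 1.5125), x⁻ = (-2.2609) → reset → x⁺ = (-2.2039), jump to mode 0
Mode 0: guard c·x = -0.1270 hit at Δt = 1.5108 (t = 3.0233), x⁻ = (-0.1270) → reset → x⁺ = (0.1780), jump to mode 1
Mode 1: guard c·x = 2.2609 hit at Δt = 2.5604 (t = 5.5837), x⁻ = (-2.2609) → reset → x⁺ = (-2.2039), jump to mode 0
Mode 0: guard c·x = -0.1270 hit at Δt = 1.5108 (t = 7.0945), x⁻ = (-0.1270) → reset → x⁺ = (0.1780), jump to mode 1
Mode 1: flow for 0.5100 to horizon, guard not reached → x = (-0.5358)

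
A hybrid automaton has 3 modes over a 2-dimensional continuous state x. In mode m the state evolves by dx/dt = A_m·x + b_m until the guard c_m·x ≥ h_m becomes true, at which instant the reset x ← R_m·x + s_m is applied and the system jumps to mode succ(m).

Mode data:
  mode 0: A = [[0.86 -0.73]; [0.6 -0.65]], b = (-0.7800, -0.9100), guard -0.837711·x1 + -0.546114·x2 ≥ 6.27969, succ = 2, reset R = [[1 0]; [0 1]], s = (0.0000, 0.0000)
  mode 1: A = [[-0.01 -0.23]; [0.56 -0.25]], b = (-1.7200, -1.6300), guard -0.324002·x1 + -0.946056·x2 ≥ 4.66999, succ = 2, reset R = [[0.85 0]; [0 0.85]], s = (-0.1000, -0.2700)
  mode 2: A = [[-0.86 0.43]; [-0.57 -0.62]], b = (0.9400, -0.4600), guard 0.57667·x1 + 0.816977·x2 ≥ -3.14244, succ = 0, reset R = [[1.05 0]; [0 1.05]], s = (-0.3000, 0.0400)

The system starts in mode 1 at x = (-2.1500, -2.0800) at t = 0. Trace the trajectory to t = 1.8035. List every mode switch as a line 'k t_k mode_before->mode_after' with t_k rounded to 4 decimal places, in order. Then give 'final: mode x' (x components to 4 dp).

Mode 1: guard c·x = 4.6700 hit at Δt = 0.7952 (t = 0.7952), x⁻ = (-2.9478, -3.9267) → reset → x⁺ = (-2.6056, -3.6077), jump to mode 2
Mode 2: guard c·x = -3.1424 hit at Δt = 0.4185 (t = 1.2137), x⁻ = (-1.9368, -2.4793) → reset → x⁺ = (-2.3337, -2.5633), jump to mode 0
Mode 0: flow for 0.5898 to horizon, guard not reached → x = (-2.9355, -2.9697)

1 0.7952 1->2
2 1.2137 2->0
final: 0 -2.9355 -2.9697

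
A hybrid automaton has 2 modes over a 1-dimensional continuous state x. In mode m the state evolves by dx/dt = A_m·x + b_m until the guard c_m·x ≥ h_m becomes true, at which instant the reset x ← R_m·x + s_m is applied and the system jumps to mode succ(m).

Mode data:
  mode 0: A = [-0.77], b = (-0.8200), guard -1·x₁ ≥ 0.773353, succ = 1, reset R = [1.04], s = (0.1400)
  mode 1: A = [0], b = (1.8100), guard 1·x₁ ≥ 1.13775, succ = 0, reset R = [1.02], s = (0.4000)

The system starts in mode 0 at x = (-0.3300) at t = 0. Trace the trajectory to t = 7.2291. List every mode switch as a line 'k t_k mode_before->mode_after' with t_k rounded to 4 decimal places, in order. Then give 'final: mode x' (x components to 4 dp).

Mode 0: guard c·x = 0.7734 hit at Δt = 1.2006 (t = 1.2006), x⁻ = (-0.7734) → reset → x⁺ = (-0.6643), jump to mode 1
Mode 1: guard c·x = 1.1378 hit at Δt = 0.9956 (t = 2.1962), x⁻ = (1.1377) → reset → x⁺ = (1.5605), jump to mode 0
Mode 0: guard c·x = 0.7734 hit at Δt = 2.8541 (t = 5.0503), x⁻ = (-0.7734) → reset → x⁺ = (-0.6643), jump to mode 1
Mode 1: guard c·x = 1.1378 hit at Δt = 0.9956 (t = 6.0459), x⁻ = (1.1377) → reset → x⁺ = (1.5605), jump to mode 0
Mode 0: flow for 1.1832 to horizon, guard not reached → x = (-0.0092)

1 1.2006 0->1
2 2.1962 1->0
3 5.0503 0->1
4 6.0459 1->0
final: 0 -0.0092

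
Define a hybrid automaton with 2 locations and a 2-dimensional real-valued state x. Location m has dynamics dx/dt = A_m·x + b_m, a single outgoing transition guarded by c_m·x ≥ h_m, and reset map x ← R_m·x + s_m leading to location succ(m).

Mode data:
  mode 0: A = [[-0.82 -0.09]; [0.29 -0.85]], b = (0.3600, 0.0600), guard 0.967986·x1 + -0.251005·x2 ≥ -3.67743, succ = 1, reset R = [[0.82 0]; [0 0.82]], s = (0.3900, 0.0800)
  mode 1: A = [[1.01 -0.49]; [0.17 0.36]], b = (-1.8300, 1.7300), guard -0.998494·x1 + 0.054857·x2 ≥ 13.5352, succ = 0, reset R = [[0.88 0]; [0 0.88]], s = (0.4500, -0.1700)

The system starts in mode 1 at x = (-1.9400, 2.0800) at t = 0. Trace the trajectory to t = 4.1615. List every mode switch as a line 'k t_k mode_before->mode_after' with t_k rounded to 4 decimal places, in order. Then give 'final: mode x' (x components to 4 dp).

1 1.1468 1->0
2 2.3918 0->1
3 3.5596 1->0
final: 0 -6.7982 -0.8590

Mode 1: guard c·x = 13.5352 hit at Δt = 1.1468 (t = 1.1468), x⁻ = (-13.3286, 4.1312) → reset → x⁺ = (-11.2792, 3.4654), jump to mode 0
Mode 0: guard c·x = -3.6774 hit at Δt = 1.2450 (t = 2.3918), x⁻ = (-3.8418, -0.1647) → reset → x⁺ = (-2.7603, -0.0551), jump to mode 1
Mode 1: guard c·x = 13.5352 hit at Δt = 1.1678 (t = 3.5596), x⁻ = (-13.5130, 0.7749) → reset → x⁺ = (-11.4415, 0.5119), jump to mode 0
Mode 0: flow for 0.6019 to horizon, guard not reached → x = (-6.7982, -0.8590)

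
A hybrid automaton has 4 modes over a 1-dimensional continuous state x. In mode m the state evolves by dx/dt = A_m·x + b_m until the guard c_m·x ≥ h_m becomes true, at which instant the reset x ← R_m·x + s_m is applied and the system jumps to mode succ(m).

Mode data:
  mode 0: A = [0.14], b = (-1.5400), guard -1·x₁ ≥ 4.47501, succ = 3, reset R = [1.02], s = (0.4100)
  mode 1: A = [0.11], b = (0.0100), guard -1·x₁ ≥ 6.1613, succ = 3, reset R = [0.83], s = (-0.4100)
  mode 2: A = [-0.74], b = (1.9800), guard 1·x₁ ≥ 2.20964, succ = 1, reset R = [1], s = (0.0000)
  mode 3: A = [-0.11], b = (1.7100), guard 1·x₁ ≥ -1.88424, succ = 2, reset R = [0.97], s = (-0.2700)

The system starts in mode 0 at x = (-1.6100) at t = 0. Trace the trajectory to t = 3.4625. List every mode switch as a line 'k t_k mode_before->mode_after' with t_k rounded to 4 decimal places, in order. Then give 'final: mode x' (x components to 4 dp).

Mode 0: guard c·x = 4.4750 hit at Δt = 1.4624 (t = 1.4624), x⁻ = (-4.4750) → reset → x⁺ = (-4.1545), jump to mode 3
Mode 3: guard c·x = -1.8842 hit at Δt = 1.1131 (t = 2.5755), x⁻ = (-1.8842) → reset → x⁺ = (-2.0977), jump to mode 2
Mode 2: flow for 0.8870 to horizon, guard not reached → x = (0.1996)

1 1.4624 0->3
2 2.5755 3->2
final: 2 0.1996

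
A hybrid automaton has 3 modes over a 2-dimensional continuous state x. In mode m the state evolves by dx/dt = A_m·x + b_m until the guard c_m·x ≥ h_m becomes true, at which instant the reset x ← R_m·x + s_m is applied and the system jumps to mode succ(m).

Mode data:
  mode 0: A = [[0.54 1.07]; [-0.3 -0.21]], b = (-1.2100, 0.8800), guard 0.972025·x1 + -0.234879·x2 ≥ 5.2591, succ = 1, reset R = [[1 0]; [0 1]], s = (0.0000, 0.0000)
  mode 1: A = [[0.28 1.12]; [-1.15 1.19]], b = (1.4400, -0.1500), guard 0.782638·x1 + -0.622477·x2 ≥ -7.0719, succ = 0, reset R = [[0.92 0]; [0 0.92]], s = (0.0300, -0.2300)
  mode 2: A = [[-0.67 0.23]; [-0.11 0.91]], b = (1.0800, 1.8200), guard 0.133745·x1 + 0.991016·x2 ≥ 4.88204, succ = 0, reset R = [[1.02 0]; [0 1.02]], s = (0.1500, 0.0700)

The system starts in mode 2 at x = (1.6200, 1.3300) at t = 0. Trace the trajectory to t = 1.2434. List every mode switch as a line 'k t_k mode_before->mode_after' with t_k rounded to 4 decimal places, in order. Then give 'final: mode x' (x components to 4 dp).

1 0.7974 2->0
final: 0 4.7032 4.3178

Mode 2: guard c·x = 4.8820 hit at Δt = 0.7974 (t = 0.7974), x⁻ = (2.0346, 4.6517) → reset → x⁺ = (2.2253, 4.8147), jump to mode 0
Mode 0: flow for 0.4460 to horizon, guard not reached → x = (4.7032, 4.3178)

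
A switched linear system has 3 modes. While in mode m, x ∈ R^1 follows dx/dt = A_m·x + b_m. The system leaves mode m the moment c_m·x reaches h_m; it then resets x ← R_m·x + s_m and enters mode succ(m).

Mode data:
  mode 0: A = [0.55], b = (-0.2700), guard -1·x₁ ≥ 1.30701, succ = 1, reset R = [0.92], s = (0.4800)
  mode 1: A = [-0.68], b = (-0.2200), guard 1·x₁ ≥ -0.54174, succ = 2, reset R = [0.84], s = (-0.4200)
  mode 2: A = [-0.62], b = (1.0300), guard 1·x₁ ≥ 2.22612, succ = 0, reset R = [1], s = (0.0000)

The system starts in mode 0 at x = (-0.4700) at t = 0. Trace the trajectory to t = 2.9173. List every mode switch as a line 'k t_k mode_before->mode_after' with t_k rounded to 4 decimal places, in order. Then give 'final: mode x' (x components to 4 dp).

1 1.1391 0->1
2 2.0263 1->2
final: 2 0.2015

Mode 0: guard c·x = 1.3070 hit at Δt = 1.1391 (t = 1.1391), x⁻ = (-1.3070) → reset → x⁺ = (-0.7224), jump to mode 1
Mode 1: guard c·x = -0.5417 hit at Δt = 0.8872 (t = 2.0263), x⁻ = (-0.5417) → reset → x⁺ = (-0.8751), jump to mode 2
Mode 2: flow for 0.8910 to horizon, guard not reached → x = (0.2015)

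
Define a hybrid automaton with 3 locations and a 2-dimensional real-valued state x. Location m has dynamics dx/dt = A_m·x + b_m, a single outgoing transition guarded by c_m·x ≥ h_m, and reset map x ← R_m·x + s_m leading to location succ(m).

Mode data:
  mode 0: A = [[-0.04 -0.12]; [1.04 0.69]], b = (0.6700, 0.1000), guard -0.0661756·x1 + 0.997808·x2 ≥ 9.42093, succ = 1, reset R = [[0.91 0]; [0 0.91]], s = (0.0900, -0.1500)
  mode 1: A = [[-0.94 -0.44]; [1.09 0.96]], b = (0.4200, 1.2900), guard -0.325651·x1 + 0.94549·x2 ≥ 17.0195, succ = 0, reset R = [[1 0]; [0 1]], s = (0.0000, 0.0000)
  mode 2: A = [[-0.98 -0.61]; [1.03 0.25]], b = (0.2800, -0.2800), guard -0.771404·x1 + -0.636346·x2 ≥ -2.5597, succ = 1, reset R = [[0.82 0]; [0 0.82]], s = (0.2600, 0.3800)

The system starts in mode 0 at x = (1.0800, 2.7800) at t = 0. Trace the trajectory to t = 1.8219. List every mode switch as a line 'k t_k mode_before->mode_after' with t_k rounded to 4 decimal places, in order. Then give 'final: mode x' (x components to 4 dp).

Mode 0: guard c·x = 9.4209 hit at Δt = 1.2997 (t = 1.2997), x⁻ = (1.0104, 9.5086) → reset → x⁺ = (1.0094, 8.5029), jump to mode 1
Mode 1: flow for 0.5222 to horizon, guard not reached → x = (-1.3506, 14.8770)

1 1.2997 0->1
final: 1 -1.3506 14.8770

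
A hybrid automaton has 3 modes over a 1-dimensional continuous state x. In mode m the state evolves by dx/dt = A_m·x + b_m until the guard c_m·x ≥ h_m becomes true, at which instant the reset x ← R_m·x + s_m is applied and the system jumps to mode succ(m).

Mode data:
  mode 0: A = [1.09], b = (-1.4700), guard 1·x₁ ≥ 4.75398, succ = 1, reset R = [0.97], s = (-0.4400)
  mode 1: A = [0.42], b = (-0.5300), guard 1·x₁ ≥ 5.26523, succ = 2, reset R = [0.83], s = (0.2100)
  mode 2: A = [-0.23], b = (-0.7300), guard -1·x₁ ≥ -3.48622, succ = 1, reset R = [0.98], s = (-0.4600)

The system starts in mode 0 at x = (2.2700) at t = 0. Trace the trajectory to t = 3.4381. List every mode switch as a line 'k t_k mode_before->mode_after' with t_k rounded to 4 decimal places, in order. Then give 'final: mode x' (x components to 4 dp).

1 1.1993 0->1
2 1.9592 1->2
3 2.6204 2->1
final: 1 3.6509

Mode 0: guard c·x = 4.7540 hit at Δt = 1.1993 (t = 1.1993), x⁻ = (4.7540) → reset → x⁺ = (4.1714), jump to mode 1
Mode 1: guard c·x = 5.2652 hit at Δt = 0.7599 (t = 1.9592), x⁻ = (5.2652) → reset → x⁺ = (4.5801), jump to mode 2
Mode 2: guard c·x = -3.4862 hit at Δt = 0.6612 (t = 2.6204), x⁻ = (3.4862) → reset → x⁺ = (2.9565), jump to mode 1
Mode 1: flow for 0.8177 to horizon, guard not reached → x = (3.6509)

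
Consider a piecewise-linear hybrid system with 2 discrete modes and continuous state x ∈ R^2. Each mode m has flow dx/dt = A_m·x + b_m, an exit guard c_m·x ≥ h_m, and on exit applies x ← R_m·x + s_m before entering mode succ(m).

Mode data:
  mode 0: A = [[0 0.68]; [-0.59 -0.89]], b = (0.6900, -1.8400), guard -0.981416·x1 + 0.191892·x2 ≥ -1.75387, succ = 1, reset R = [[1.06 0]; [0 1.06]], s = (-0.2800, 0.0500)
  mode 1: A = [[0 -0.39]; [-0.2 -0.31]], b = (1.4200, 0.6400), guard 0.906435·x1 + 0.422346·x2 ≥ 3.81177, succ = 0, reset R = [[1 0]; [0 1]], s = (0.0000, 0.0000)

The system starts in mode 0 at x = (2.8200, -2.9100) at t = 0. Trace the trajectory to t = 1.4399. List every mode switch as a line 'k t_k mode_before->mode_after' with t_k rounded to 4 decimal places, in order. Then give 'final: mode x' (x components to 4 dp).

1 1.1376 0->1
final: 1 1.7529 -2.9015

Mode 0: guard c·x = -1.7539 hit at Δt = 1.1376 (t = 1.1376), x⁻ = (1.1686, -3.1631) → reset → x⁺ = (0.9587, -3.3028), jump to mode 1
Mode 1: flow for 0.3023 to horizon, guard not reached → x = (1.7529, -2.9015)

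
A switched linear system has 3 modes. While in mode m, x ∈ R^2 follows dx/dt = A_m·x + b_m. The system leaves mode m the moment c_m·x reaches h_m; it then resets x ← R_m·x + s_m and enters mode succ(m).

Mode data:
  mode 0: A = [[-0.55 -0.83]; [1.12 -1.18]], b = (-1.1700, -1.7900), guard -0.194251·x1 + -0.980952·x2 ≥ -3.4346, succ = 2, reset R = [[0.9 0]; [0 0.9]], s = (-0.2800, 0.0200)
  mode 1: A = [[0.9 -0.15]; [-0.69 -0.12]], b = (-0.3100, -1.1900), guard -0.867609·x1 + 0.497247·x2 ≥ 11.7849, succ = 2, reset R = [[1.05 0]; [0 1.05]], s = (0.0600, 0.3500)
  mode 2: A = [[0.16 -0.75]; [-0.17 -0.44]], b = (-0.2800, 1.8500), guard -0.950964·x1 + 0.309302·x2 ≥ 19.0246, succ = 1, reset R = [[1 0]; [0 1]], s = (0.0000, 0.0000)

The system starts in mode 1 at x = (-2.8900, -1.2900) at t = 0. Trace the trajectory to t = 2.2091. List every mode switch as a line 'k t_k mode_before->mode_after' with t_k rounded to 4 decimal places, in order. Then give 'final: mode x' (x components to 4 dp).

Mode 1: guard c·x = 11.7849 hit at Δt = 1.4669 (t = 1.4669), x⁻ = (-11.7121, 3.2648) → reset → x⁺ = (-12.2377, 3.7781), jump to mode 2
Mode 2: flow for 0.7422 to horizon, guard not reached → x = (-16.7194, 5.4554)

1 1.4669 1->2
final: 2 -16.7194 5.4554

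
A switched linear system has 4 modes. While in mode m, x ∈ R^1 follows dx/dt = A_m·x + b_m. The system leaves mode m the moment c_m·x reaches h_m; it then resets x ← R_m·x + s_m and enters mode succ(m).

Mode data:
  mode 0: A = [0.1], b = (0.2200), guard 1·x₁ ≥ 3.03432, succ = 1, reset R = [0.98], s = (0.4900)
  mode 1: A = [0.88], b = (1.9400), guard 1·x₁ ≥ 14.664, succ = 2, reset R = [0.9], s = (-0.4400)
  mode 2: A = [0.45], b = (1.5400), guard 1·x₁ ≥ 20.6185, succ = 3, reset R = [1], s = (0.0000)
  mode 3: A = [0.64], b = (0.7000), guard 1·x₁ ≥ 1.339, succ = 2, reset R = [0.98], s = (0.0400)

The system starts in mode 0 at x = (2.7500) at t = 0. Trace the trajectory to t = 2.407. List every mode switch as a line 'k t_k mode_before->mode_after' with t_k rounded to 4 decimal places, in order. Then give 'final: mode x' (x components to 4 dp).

Mode 0: guard c·x = 3.0343 hit at Δt = 0.5585 (t = 0.5585), x⁻ = (3.0343) → reset → x⁺ = (3.4636), jump to mode 1
Mode 1: guard c·x = 14.6640 hit at Δt = 1.2393 (t = 1.7978), x⁻ = (14.6640) → reset → x⁺ = (12.7576), jump to mode 2
Mode 2: flow for 0.6092 to horizon, guard not reached → x = (17.8608)

1 0.5585 0->1
2 1.7978 1->2
final: 2 17.8608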